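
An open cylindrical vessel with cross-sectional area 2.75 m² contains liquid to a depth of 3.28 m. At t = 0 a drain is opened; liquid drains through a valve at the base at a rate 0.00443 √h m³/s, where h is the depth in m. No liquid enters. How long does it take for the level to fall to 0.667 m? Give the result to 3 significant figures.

A dh/dt = −Q_out = −0.00443 √h.
This is separable: 2 d(√h)/dt = −0.00443/A, so √h = √h₀ − (0.00443/(2A)) t.
t = 2A(√h₀ − √h)/0.00443 = 2·2.75·(√3.28 − √0.667)/0.00443
  = 5.5000 × (1.8111 − 0.81670) / 0.00443 = 1234.6 s.

1230 s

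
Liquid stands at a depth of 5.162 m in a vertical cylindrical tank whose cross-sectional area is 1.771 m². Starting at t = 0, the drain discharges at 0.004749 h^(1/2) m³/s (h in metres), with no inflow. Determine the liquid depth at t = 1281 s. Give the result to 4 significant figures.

0.3074 m

With no inflow, A dh/dt = −0.004749 √h.
Separate and integrate: 2(√h − √h₀) = −(0.004749/A) t.
√h = √5.162 − 0.004749·1281/(2·1.771) = 2.27200 − 1.71752 = 0.554480.
h = 0.554480² = 0.307448 m.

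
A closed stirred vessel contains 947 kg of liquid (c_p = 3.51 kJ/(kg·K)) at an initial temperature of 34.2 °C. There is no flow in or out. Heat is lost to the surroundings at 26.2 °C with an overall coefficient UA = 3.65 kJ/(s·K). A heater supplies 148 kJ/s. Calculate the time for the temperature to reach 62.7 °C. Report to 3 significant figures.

1900 s

Lumped-capacitance energy balance: M c_p dT/dt = UA(T_amb − T) + Q̇.
τ = M c_p/UA = 910.68 s; T_ss = T_amb + Q̇/UA = 26.2 + 148/3.65 = 66.748 °C.
T(t) = T_ss + (T₀ − T_ss)e^(−t/τ); set T = 62.7:
t = −τ ln[(T − T_ss)/(T₀ − T_ss)] = −910.68 · ln(0.12437) = 1898.3 s.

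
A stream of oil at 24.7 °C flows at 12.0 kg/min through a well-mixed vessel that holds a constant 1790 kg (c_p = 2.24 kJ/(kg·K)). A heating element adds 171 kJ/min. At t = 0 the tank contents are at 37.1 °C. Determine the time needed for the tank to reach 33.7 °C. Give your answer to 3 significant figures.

124 min

Unsteady energy balance on the tank contents: M c_p dT/dt = ṁ c_p (T_in − T) + 171.
τ = M/ṁ = 149.17 min; T_ss = T_in + Q̇/(ṁ c_p) = 31.062 °C.
T(t) = T_ss + (T₀ − T_ss) e^(−t/τ). Set T = 33.7:
e^(−t/τ) = (33.7 − 31.062)/(37.1 − 31.062) = 0.43694
t = −149.17 · ln(0.43694) = 123.51 min.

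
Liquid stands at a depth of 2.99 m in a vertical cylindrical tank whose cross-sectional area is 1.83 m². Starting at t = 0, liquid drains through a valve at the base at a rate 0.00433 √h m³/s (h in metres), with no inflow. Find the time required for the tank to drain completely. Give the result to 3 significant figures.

1460 s

Unsteady balance on liquid volume: A dh/dt = −0.00433 √h.
This is separable: 2 d(√h)/dt = −0.00433/A, so √h = √h₀ − (0.00433/(2A)) t.
Set h = 0: 2√h₀ = (0.00433/A) t_empty ⇒ t_empty = 2A√h₀/0.00433.
t_empty = 2·1.83·√2.99/0.00433 = 3.6600·1.7292/0.00433 = 1461.6 s.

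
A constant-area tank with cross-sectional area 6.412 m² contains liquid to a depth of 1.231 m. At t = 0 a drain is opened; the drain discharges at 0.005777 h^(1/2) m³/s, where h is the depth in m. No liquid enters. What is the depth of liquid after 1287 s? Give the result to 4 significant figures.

With no inflow, A dh/dt = −0.005777 √h.
This is separable: 2 d(√h)/dt = −0.005777/A, so √h = √h₀ − (0.005777/(2A)) t.
√h = √1.231 − 0.005777·1287/(2·6.412) = 1.10950 − 0.579772 = 0.529732.
h = 0.529732² = 0.280616 m.

0.2806 m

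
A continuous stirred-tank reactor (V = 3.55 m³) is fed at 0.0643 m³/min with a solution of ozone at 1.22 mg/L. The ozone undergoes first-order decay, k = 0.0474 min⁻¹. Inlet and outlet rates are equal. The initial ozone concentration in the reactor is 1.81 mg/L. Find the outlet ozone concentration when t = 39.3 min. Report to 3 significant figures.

Accumulation = in − out − consumed: V dC/dt = Q C_in − Q C − k V C.
dC/dt = (Q/V) C_in − (Q/V + k) C; effective rate a = Q/V + k = 0.018113 + 0.0474 = 0.065513 min⁻¹.
C_ss = Q C_in/(Q + kV) = 0.33730 mg/L; C(t) = C_ss + (C₀ − C_ss) e^(−a t).
C(39.3) = 0.33730 + (1.4727)·e^(−0.065513·39.3) = 0.33730 + (1.4727)·0.076181 = 0.44949 mg/L.

0.449 mg/L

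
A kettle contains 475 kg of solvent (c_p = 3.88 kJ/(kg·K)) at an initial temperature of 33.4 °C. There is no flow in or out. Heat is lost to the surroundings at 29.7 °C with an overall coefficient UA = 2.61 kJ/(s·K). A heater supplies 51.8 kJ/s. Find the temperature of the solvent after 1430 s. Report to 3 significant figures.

Lumped-capacitance energy balance: M c_p dT/dt = UA(T_amb − T) + Q̇.
dT/dt = (T_ss − T)/τ with T_ss = T_amb + Q̇/UA = 29.7 + 51.8/2.61 = 49.547 °C, τ = M c_p/UA = 475·3.88/2.61 = 706.13 s.
T approaches T_ss exponentially: T(t) = T_ss + (T₀ − T_ss) e^(−t/τ).
T(1430) = 49.547 + (-16.147)·0.13198 = 47.416 °C.

47.4 °C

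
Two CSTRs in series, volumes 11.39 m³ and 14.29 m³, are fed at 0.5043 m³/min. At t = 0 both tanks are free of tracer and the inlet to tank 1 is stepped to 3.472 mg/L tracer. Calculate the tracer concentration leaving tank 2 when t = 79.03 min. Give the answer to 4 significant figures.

2.832 mg/L

Each tank obeys Vᵢ dCᵢ/dt = Q(Cᵢ₋₁ − Cᵢ), so τᵢ = Vᵢ/Q.
τ₁ = 11.39/0.5043 = 22.5858 min; τ₂ = 14.29/0.5043 = 28.3363 min.
Solving the cascade with C₁(0)=C₂(0)=0 gives C₂(t) = C_in[1 − (τ₁ e^(−t/τ₁) − τ₂ e^(−t/τ₂))/(τ₁ − τ₂)].
At t = 79.03: e^(−t/τ₁) = 0.0302244, e^(−t/τ₂) = 0.0614826.
C₂ = 3.472·[1 − (22.5858·0.0302244 − 28.3363·0.0614826)/(-5.75055)] = 3.472·0.815748 = 2.83228 mg/L.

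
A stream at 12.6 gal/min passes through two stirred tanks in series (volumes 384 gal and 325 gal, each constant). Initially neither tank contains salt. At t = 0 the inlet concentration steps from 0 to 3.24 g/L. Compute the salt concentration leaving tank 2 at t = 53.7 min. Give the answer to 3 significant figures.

Each tank obeys Vᵢ dCᵢ/dt = Q(Cᵢ₋₁ − Cᵢ), so τᵢ = Vᵢ/Q.
τ₁ = 384/12.6 = 30.476 min; τ₂ = 325/12.6 = 25.794 min.
Solving the cascade with C₁(0)=C₂(0)=0 gives C₂(t) = C_in[1 − (τ₁ e^(−t/τ₁) − τ₂ e^(−t/τ₂))/(τ₁ − τ₂)].
At t = 53.7: e^(−t/τ₁) = 0.17170, e^(−t/τ₂) = 0.12469.
C₂ = 3.24·[1 − (30.476·0.17170 − 25.794·0.12469)/(4.6825)] = 3.24·0.56939 = 1.8448 g/L.

1.84 g/L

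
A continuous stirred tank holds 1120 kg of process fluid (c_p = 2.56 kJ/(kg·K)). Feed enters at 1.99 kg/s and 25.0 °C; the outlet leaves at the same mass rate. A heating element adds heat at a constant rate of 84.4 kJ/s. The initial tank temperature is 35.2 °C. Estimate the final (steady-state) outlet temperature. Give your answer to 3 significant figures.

41.6 °C

M c_p dT/dt = ṁ c_p (T_in − T) + Q̇.
At steady state dT/dt = 0 ⇒ T_ss = T_in + Q̇/(ṁ c_p) = 25.0 + 84.4/(1.99·2.56) = 41.567 °C.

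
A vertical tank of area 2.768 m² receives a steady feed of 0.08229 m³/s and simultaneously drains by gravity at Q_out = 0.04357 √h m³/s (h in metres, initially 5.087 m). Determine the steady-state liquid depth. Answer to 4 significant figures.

Level balance: A dh/dt = 0.08229 − 0.04357 √h. Setting dh/dt = 0:
Q_in = 0.04357 √h_ss ⇒ √h_ss = 0.08229/0.04357 = 1.88868.
h_ss = 1.88868² = 3.56713 m. (Since h₀ = 5.087 m > h_ss, the level will fall toward this value.)

3.567 m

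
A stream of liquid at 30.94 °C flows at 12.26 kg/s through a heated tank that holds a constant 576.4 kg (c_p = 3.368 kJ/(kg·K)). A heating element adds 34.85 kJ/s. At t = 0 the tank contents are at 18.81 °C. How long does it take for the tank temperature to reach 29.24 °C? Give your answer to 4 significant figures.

76.60 s

Energy balance: M c_p dT/dt = ṁ c_p (T_in − T) + 34.85.
τ = M/ṁ = 47.0147 s; T_ss = T_in + Q̇/(ṁ c_p) = 31.7840 °C.
T(t) = T_ss + (T₀ − T_ss) e^(−t/τ). Set T = 29.24:
e^(−t/τ) = (29.24 − 31.7840)/(18.81 − 31.7840) = 0.196084
t = −47.0147 · ln(0.196084) = 76.5968 s.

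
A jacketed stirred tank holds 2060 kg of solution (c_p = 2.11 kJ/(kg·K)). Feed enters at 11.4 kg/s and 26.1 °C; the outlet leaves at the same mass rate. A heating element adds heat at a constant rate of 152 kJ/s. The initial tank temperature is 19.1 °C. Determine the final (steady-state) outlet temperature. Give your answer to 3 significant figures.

M c_p dT/dt = ṁ c_p (T_in − T) + Q̇.
At steady state dT/dt = 0 ⇒ T_ss = T_in + Q̇/(ṁ c_p) = 26.1 + 152/(11.4·2.11) = 32.419 °C.

32.4 °C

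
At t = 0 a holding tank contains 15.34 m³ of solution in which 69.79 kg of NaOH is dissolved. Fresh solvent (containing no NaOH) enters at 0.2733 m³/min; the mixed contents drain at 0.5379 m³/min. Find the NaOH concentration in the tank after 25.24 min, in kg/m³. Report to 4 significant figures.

2.521 kg/m³

Let m(t) be the amount of NaOH. Volume: V(t) = V₀ + (Q_in − Q_out) t = 15.34 − 0.264600 t; V(25.24) = 8.66150 m³.
No NaOH enters, so dm/dt = −Q_out · (m/V).
dm/m = −Q_out dt/(V₀ − 0.264600 t); integrating gives ln(m/m₀) = −(Q_out/(Q_in−Q_out)) ln(V/V₀).
m = m₀ (V₀/V)^(Q_out/(Q_in−Q_out)) = 69.79 × (15.34/8.66150)^(-2.03288) = 21.8357 kg.
C = m/V = 21.8357/8.66150 = 2.52100 kg/m³.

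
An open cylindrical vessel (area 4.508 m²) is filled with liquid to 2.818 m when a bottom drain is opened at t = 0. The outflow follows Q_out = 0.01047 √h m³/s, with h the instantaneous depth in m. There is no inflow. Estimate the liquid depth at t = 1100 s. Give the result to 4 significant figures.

0.1610 m

Accumulation of liquid (constant cross-section A): A dh/dt = −0.01047 √h.
Separate and integrate: 2(√h − √h₀) = −(0.01047/A) t.
√h = √2.818 − 0.01047·1100/(2·4.508) = 1.67869 − 1.27740 = 0.401294.
h = 0.401294² = 0.161037 m.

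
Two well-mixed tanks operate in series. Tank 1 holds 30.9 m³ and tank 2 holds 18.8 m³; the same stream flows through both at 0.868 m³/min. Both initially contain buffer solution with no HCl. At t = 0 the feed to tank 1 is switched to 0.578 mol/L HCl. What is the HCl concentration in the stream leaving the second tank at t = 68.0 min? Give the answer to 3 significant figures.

Each tank obeys Vᵢ dCᵢ/dt = Q(Cᵢ₋₁ − Cᵢ), so τᵢ = Vᵢ/Q.
τ₁ = 30.9/0.868 = 35.599 min; τ₂ = 18.8/0.868 = 21.659 min.
Solving the cascade with C₁(0)=C₂(0)=0 gives C₂(t) = C_in[1 − (τ₁ e^(−t/τ₁) − τ₂ e^(−t/τ₂))/(τ₁ − τ₂)].
At t = 68.0: e^(−t/τ₁) = 0.14806, e^(−t/τ₂) = 0.043301.
C₂ = 0.578·[1 − (35.599·0.14806 − 21.659·0.043301)/(13.940)] = 0.578·0.68918 = 0.39835 mol/L.

0.398 mol/L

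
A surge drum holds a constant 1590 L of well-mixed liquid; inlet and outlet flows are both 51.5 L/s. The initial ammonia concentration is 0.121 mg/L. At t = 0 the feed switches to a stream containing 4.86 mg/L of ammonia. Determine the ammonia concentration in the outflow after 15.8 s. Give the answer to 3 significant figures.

2.02 mg/L

Mass balance on the solute (V constant): V dC/dt = Q(C_in − C).
Rewrite as dC/dt + C/τ = C_in/τ, τ = V/Q = 30.874 s.
C approaches C_in exponentially: C(t) = C_in + (C₀ − C_in) e^(−t/τ).
C(15.8) = 4.86 + (0.121 − 4.86)·e^(−15.8/30.874) = 4.86 + (-4.7390)·0.59944 = 2.0193 mg/L.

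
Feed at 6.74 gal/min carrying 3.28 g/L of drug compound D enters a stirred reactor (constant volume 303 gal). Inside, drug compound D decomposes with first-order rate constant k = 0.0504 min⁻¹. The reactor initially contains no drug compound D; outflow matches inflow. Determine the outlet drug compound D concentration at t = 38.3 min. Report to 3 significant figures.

Species balance: V dC/dt = Q C_in − Q C − k V C.
dC/dt = (Q/V) C_in − (Q/V + k) C; effective rate a = Q/V + k = 0.022244 + 0.0504 = 0.072644 min⁻¹.
C_ss = Q C_in/(Q + kV) = 1.0044 g/L; C(t) = C_ss + (C₀ − C_ss) e^(−a t).
C(38.3) = 1.0044 + (-1.0044)·e^(−0.072644·38.3) = 1.0044 + (-1.0044)·0.061898 = 0.94219 g/L.

0.942 g/L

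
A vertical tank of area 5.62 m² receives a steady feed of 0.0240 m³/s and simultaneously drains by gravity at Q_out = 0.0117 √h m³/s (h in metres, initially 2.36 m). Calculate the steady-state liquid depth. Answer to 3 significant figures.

4.21 m

Accumulation of liquid (constant cross-section A): A dh/dt = Q_in − 0.0117 √h. At steady state dh/dt = 0:
Q_in = 0.0117 √h_ss ⇒ √h_ss = 0.0240/0.0117 = 2.0513.
h_ss = 2.0513² = 4.2078 m. (Since h₀ = 2.36 m < h_ss, the level will rise toward this value.)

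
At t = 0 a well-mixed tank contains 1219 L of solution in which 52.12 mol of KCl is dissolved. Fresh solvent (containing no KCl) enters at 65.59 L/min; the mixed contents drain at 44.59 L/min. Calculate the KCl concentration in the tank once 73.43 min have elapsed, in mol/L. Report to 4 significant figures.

0.003327 mol/L

Total volume: dV/dt = Q_in − Q_out = 21.0000 L/min, so V(t) = 1219 + 21.0000 t and V(73.43) = 2761.03 L.
Solute balance: dm/dt = 0 − Q_out C = −Q_out m/V(t).
Separate: dm/m = −Q_out dt/V(t) ⇒ ln(m/m₀) = −(Q_out/(Q_in−Q_out)) ln(V/V₀).
m = m₀ (V₀/V)^(Q_out/(Q_in−Q_out)) = 52.12 × (1219/2761.03)^(2.12333) = 9.18497 mol.
C = m/V = 9.18497/2761.03 = 0.00332665 mol/L.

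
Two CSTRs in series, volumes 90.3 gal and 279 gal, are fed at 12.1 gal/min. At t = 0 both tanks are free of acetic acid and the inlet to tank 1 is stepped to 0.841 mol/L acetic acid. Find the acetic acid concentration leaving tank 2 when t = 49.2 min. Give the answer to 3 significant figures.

0.694 mol/L

Each tank obeys Vᵢ dCᵢ/dt = Q(Cᵢ₋₁ − Cᵢ), so τᵢ = Vᵢ/Q.
τ₁ = 90.3/12.1 = 7.4628 min; τ₂ = 279/12.1 = 23.058 min.
Tank 1: C₁ = C_in(1 − e^(−t/τ₁)). Tank 2 (τ₁ ≠ τ₂): C₂ = C_in[1 − (τ₁ e^(−t/τ₁) − τ₂ e^(−t/τ₂))/(τ₁ − τ₂)].
At t = 49.2: e^(−t/τ₁) = 0.0013703, e^(−t/τ₂) = 0.11839.
C₂ = 0.841·[1 − (7.4628·0.0013703 − 23.058·0.11839)/(-15.595)] = 0.841·0.82561 = 0.69434 mol/L.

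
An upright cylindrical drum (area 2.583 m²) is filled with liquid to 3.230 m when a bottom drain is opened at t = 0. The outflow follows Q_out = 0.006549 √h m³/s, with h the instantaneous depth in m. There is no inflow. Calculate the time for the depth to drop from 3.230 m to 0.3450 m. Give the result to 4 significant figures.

954.4 s

A dh/dt = −Q_out = −0.006549 √h.
This is separable: 2 d(√h)/dt = −0.006549/A, so √h = √h₀ − (0.006549/(2A)) t.
t = 2A(√h₀ − √h)/0.006549 = 2·2.583·(√3.230 − √0.3450)/0.006549
  = 5.16600 × (1.79722 − 0.587367) / 0.006549 = 954.360 s.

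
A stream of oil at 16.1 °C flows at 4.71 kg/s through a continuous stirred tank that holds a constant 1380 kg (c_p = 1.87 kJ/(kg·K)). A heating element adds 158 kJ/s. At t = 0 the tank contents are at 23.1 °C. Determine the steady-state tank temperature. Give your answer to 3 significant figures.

M c_p dT/dt = ṁ c_p (T_in − T) + Q̇.
At steady state dT/dt = 0 ⇒ T_ss = T_in + Q̇/(ṁ c_p) = 16.1 + 158/(4.71·1.87) = 34.039 °C.

34.0 °C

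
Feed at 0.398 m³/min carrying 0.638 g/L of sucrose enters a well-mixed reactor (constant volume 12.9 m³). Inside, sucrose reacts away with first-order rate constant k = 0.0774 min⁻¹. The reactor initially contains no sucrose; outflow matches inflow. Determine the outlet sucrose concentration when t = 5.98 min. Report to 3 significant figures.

0.0867 g/L

Species balance: V dC/dt = Q C_in − Q C − k V C.
This is linear with rate a = Q/V + k = 0.10825 min⁻¹.
C_ss = Q C_in/(Q + kV) = 0.18183 g/L; C(t) = C_ss + (C₀ − C_ss) e^(−a t).
C(5.98) = 0.18183 + (-0.18183)·e^(−0.10825·5.98) = 0.18183 + (-0.18183)·0.52343 = 0.086657 g/L.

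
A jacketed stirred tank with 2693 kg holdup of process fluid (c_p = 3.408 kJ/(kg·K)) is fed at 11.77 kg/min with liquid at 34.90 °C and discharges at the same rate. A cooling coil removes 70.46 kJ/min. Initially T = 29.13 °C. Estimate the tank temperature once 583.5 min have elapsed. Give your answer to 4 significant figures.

32.83 °C

Energy balance: M c_p dT/dt = ṁ c_p (T_in − T) − 70.46.
τ = M/ṁ = 228.802 min; T_ss = T_in − Q̇/(ṁ c_p) = 34.90 − 70.46/(11.77·3.408) = 33.1434 °C.
This is linear first-order; T(t) = T_ss + (T₀ − T_ss) e^(−t/τ).
T(583.5) = 33.1434 + (-4.01343)·e^(−583.5/228.802) = 33.1434 + (-4.01343)·0.0780630 = 32.8301 °C.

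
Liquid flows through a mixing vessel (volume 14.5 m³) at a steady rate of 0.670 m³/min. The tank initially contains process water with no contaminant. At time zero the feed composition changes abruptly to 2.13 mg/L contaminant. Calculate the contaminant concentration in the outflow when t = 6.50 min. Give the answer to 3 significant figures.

Accumulation = in − out for the solute gives V dC/dt = Q(C_in − C).
Rewrite as dC/dt + C/τ = C_in/τ, τ = V/Q = 21.642 min.
Integrating: C(t) = C_in + (C₀ − C_in) e^(−t/τ).
C(6.50) = 2.13 + (0 − 2.13)·e^(−6.50/21.642) = 2.13 + (-2.1300)·0.74056 = 0.55260 mg/L.

0.553 mg/L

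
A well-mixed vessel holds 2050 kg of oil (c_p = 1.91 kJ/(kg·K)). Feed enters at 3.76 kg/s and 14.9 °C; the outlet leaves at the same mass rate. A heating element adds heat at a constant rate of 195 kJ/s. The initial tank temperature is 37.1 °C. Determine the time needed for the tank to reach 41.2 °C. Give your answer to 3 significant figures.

Energy balance: M c_p dT/dt = ṁ c_p (T_in − T) + 195.
τ = M/ṁ = 545.21 s; T_ss = T_in + Q̇/(ṁ c_p) = 42.053 °C.
T(t) = T_ss + (T₀ − T_ss) e^(−t/τ). Set T = 41.2:
e^(−t/τ) = (41.2 − 42.053)/(37.1 − 42.053) = 0.17217
t = −545.21 · ln(0.17217) = 959.17 s.

959 s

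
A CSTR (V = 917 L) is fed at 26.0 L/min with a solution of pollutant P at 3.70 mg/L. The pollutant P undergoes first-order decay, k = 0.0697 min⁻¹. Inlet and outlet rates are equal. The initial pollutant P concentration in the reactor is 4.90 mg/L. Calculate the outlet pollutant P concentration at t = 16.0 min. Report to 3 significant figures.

Species balance: V dC/dt = Q C_in − Q C − k V C.
This is linear with rate a = Q/V + k = 0.098053 min⁻¹.
C_ss = Q C_in/(Q + kV) = 1.0699 mg/L; C(t) = C_ss + (C₀ − C_ss) e^(−a t).
C(16.0) = 1.0699 + (3.8301)·e^(−0.098053·16.0) = 1.0699 + (3.8301)·0.20828 = 1.8676 mg/L.

1.87 mg/L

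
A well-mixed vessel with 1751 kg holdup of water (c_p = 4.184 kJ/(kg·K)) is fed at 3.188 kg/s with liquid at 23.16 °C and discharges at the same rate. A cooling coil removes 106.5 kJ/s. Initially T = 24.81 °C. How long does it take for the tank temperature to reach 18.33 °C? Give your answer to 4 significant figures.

First-law balance (no shaft work): M c_p dT/dt = ṁ c_p (T_in − T) − 106.5.
τ = M/ṁ = 549.247 s; T_ss = T_in − Q̇/(ṁ c_p) = 15.1756 °C.
T(t) = T_ss + (T₀ − T_ss) e^(−t/τ). Set T = 18.33:
e^(−t/τ) = (18.33 − 15.1756)/(24.81 − 15.1756) = 0.327407
t = −549.247 · ln(0.327407) = 613.263 s.

613.3 s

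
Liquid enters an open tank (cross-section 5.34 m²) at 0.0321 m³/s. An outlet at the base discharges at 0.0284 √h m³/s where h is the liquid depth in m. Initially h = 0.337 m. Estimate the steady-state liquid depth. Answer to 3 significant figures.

A dh/dt = Q_in − 0.0284 √h. Steady state requires inflow = outflow:
Q_in = 0.0284 √h_ss ⇒ √h_ss = 0.0321/0.0284 = 1.1303.
h_ss = 1.1303² = 1.2775 m. (Since h₀ = 0.337 m < h_ss, the level will rise toward this value.)

1.28 m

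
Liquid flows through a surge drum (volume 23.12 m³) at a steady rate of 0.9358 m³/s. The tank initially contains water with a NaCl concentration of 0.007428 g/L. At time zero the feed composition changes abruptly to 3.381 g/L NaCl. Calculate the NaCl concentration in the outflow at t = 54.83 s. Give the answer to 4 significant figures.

Unsteady species balance (constant V, well mixed): V dC/dt = Q(C_in − C).
Time constant τ = V/Q = 23.12/0.9358 = 24.7061 s.
Integrating: C(t) = C_in + (C₀ − C_in) e^(−t/τ).
C(54.83) = 3.381 + (0.007428 − 3.381)·e^(−54.83/24.7061) = 3.381 + (-3.37357)·0.108687 = 3.01434 g/L.

3.014 g/L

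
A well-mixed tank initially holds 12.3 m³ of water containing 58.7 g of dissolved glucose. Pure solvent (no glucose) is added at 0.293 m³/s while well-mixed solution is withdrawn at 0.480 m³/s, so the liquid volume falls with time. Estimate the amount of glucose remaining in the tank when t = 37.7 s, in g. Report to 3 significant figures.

6.60 g

Total volume: dV/dt = Q_in − Q_out = -0.18700 m³/s, so V(t) = 12.3 − 0.18700 t and V(37.7) = 5.2501 m³.
No glucose enters, so dm/dt = −Q_out · (m/V).
Separate: dm/m = −Q_out dt/V(t) ⇒ ln(m/m₀) = −(Q_out/(Q_in−Q_out)) ln(V/V₀).
m = m₀ (V₀/V)^(Q_out/(Q_in−Q_out)) = 58.7 × (12.3/5.2501)^(-2.5668) = 6.6005 g.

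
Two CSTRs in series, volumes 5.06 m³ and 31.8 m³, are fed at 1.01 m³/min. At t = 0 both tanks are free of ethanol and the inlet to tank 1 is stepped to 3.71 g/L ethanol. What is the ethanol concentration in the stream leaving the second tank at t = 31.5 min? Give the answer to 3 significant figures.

Species balance on tank i: dCᵢ/dt = (Cᵢ₋₁ − Cᵢ)/τᵢ with τᵢ = Vᵢ/Q.
τ₁ = 5.06/1.01 = 5.0099 min; τ₂ = 31.8/1.01 = 31.485 min.
Tank 1: C₁ = C_in(1 − e^(−t/τ₁)). Tank 2 (τ₁ ≠ τ₂): C₂ = C_in[1 − (τ₁ e^(−t/τ₁) − τ₂ e^(−t/τ₂))/(τ₁ − τ₂)].
At t = 31.5: e^(−t/τ₁) = 0.0018593, e^(−t/τ₂) = 0.36771.
C₂ = 3.71·[1 − (5.0099·0.0018593 − 31.485·0.36771)/(-26.475)] = 3.71·0.56307 = 2.0890 g/L.

2.09 g/L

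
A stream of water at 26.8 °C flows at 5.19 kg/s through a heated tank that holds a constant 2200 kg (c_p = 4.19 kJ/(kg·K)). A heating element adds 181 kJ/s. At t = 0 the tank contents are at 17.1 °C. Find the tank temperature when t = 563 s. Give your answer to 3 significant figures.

M c_p dT/dt = ṁ c_p (T_in − T) + Q̇.
τ = M/ṁ = 423.89 s; T_ss = T_in + Q̇/(ṁ c_p) = 26.8 + 181/(5.19·4.19) = 35.123 °C.
Integrating: T(t) = T_ss + (T₀ − T_ss) e^(−t/τ).
T(563) = 35.123 + (-18.023)·e^(−563/423.89) = 35.123 + (-18.023)·0.26496 = 30.348 °C.

30.3 °C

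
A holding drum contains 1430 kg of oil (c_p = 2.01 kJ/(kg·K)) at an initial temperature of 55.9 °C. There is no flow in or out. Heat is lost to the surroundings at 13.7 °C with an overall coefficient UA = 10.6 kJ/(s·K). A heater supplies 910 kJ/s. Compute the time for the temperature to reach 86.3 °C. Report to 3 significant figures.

Lumped-capacitance energy balance: M c_p dT/dt = UA(T_amb − T) + Q̇.
τ = M c_p/UA = 271.16 s; T_ss = T_amb + Q̇/UA = 13.7 + 910/10.6 = 99.549 °C.
T(t) = T_ss + (T₀ − T_ss)e^(−t/τ); set T = 86.3:
t = −τ ln[(T − T_ss)/(T₀ − T_ss)] = −271.16 · ln(0.30354) = 323.29 s.

323 s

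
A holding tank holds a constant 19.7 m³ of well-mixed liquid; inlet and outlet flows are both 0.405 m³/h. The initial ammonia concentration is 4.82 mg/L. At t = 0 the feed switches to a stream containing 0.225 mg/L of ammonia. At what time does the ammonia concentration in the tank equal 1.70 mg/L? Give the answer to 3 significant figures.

55.3 h

Species balance: V dC/dt = Q(C_in − C) ⇒ τ = V/Q = 48.642 h.
C(t) = C_in + (C₀ − C_in) e^(−t/τ). Set C = 1.70 and solve for t:
e^(−t/τ) = (C − C_in)/(C₀ − C_in) = (1.70 − 0.225)/(4.82 − 0.225) = 0.32100
t = −τ ln(…) = 48.642 × 1.1363 = 55.272 h.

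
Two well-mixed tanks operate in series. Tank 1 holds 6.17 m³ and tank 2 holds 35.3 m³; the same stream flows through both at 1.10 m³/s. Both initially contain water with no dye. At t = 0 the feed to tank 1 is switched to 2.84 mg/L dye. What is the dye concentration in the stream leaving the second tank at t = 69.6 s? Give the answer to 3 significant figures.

Each tank obeys Vᵢ dCᵢ/dt = Q(Cᵢ₋₁ − Cᵢ), so τᵢ = Vᵢ/Q.
τ₁ = 6.17/1.10 = 5.6091 s; τ₂ = 35.3/1.10 = 32.091 s.
Tank 1: C₁ = C_in(1 − e^(−t/τ₁)). Tank 2 (τ₁ ≠ τ₂): C₂ = C_in[1 − (τ₁ e^(−t/τ₁) − τ₂ e^(−t/τ₂))/(τ₁ − τ₂)].
At t = 69.6: e^(−t/τ₁) = 4.0840e-06, e^(−t/τ₂) = 0.11431.
C₂ = 2.84·[1 − (5.6091·4.0840e-06 − 32.091·0.11431)/(-26.482)] = 2.84·0.86148 = 2.4466 mg/L.

2.45 mg/L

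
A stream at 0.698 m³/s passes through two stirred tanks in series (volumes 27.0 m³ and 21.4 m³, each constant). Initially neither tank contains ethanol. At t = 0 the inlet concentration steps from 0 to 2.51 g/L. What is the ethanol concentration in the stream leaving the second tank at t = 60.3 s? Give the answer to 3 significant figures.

Each tank obeys Vᵢ dCᵢ/dt = Q(Cᵢ₋₁ − Cᵢ), so τᵢ = Vᵢ/Q.
τ₁ = 27.0/0.698 = 38.682 s; τ₂ = 21.4/0.698 = 30.659 s.
Solving the cascade with C₁(0)=C₂(0)=0 gives C₂(t) = C_in[1 − (τ₁ e^(−t/τ₁) − τ₂ e^(−t/τ₂))/(τ₁ − τ₂)].
At t = 60.3: e^(−t/τ₁) = 0.21037, e^(−t/τ₂) = 0.13990.
C₂ = 2.51·[1 − (38.682·0.21037 − 30.659·0.13990)/(8.0229)] = 2.51·0.52033 = 1.3060 g/L.

1.31 g/L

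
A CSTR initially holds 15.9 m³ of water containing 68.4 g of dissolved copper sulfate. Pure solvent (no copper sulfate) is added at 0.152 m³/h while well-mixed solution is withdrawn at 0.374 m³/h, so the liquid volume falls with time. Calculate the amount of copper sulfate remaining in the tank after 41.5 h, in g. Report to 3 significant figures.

Let m(t) be the amount of copper sulfate. Volume: V(t) = V₀ + (Q_in − Q_out) t = 15.9 − 0.22200 t; V(41.5) = 6.6870 m³.
No copper sulfate enters, so dm/dt = −Q_out · (m/V).
Separate: dm/m = −Q_out dt/V(t) ⇒ ln(m/m₀) = −(Q_out/(Q_in−Q_out)) ln(V/V₀).
m = m₀ (V₀/V)^(Q_out/(Q_in−Q_out)) = 68.4 × (15.9/6.6870)^(-1.6847) = 15.898 g.

15.9 g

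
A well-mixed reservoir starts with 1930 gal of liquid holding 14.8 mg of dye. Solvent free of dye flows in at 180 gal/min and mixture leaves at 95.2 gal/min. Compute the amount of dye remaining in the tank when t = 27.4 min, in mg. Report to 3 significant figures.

6.10 mg

Let m(t) be the amount of dye. Volume: V(t) = V₀ + (Q_in − Q_out) t = 1930 + 84.800 t; V(27.4) = 4253.5 gal.
Solute balance: dm/dt = 0 − Q_out C = −Q_out m/V(t).
Separate: dm/m = −Q_out dt/V(t) ⇒ ln(m/m₀) = −(Q_out/(Q_in−Q_out)) ln(V/V₀).
m = m₀ (V₀/V)^(Q_out/(Q_in−Q_out)) = 14.8 × (1930/4253.5)^(1.1226) = 6.0951 mg.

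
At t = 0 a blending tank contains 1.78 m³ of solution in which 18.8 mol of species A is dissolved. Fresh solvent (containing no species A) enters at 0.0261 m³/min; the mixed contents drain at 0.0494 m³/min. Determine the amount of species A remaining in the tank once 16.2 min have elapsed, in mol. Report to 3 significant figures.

Let m(t) be the amount of species A. Volume: V(t) = V₀ + (Q_in − Q_out) t = 1.78 − 0.023300 t; V(16.2) = 1.4025 m³.
Solute balance: dm/dt = 0 − Q_out C = −Q_out m/V(t).
Separate: dm/m = −Q_out dt/V(t) ⇒ ln(m/m₀) = −(Q_out/(Q_in−Q_out)) ln(V/V₀).
m = m₀ (V₀/V)^(Q_out/(Q_in−Q_out)) = 18.8 × (1.78/1.4025)^(-2.1202) = 11.343 mol.

11.3 mol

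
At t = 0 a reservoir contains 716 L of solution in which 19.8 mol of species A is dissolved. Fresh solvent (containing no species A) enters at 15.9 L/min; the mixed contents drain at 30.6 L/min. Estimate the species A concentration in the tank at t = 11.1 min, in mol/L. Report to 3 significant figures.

0.0209 mol/L

Let m(t) be the amount of species A. Volume: V(t) = V₀ + (Q_in − Q_out) t = 716 − 14.700 t; V(11.1) = 552.83 L.
Species balance (pure solvent in): dm/dt = −Q_out · m/V(t).
Separate: dm/m = −Q_out dt/V(t) ⇒ ln(m/m₀) = −(Q_out/(Q_in−Q_out)) ln(V/V₀).
m = m₀ (V₀/V)^(Q_out/(Q_in−Q_out)) = 19.8 × (716/552.83)^(-2.0816) = 11.557 mol.
C = m/V = 11.557/552.83 = 0.020906 mol/L.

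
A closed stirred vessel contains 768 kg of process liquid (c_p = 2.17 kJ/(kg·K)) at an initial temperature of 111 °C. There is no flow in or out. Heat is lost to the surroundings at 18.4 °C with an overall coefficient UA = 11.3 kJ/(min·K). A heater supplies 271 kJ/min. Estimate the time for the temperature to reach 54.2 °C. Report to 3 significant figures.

Lumped-capacitance energy balance: M c_p dT/dt = UA(T_amb − T) + Q̇.
τ = M c_p/UA = 147.48 min; T_ss = T_amb + Q̇/UA = 18.4 + 271/11.3 = 42.382 °C.
T(t) = T_ss + (T₀ − T_ss)e^(−t/τ); set T = 54.2:
t = −τ ln[(T − T_ss)/(T₀ − T_ss)] = −147.48 · ln(0.17223) = 259.42 min.

259 min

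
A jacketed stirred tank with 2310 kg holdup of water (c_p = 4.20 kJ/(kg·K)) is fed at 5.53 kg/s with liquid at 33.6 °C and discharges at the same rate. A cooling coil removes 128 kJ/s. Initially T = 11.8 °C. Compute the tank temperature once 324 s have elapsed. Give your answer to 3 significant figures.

M c_p dT/dt = ṁ c_p (T_in − T) − Q̇.
τ = M/ṁ = 417.72 s; T_ss = T_in − Q̇/(ṁ c_p) = 33.6 − 128/(5.53·4.20) = 28.089 °C.
T approaches T_ss exponentially: T(t) = T_ss + (T₀ − T_ss) e^(−t/τ).
T(324) = 28.089 + (-16.289)·e^(−324/417.72) = 28.089 + (-16.289)·0.46041 = 20.589 °C.

20.6 °C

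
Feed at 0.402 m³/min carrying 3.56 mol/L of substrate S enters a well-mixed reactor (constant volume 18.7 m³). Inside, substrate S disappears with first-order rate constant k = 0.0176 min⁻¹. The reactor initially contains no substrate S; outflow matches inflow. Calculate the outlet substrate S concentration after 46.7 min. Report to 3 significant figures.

Accumulation = in − out − consumed: V dC/dt = Q C_in − Q C − k V C.
dC/dt = (Q/V) C_in − (Q/V + k) C; effective rate a = Q/V + k = 0.021497 + 0.0176 = 0.039097 min⁻¹.
C_ss = Q C_in/(Q + kV) = 1.9574 mol/L; C(t) = C_ss + (C₀ − C_ss) e^(−a t).
C(46.7) = 1.9574 + (-1.9574)·e^(−0.039097·46.7) = 1.9574 + (-1.9574)·0.16108 = 1.6421 mol/L.

1.64 mol/L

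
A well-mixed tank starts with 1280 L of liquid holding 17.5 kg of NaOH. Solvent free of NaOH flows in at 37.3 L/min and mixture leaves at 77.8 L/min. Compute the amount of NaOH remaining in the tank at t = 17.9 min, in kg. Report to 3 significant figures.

Total volume: dV/dt = Q_in − Q_out = -40.500 L/min, so V(t) = 1280 − 40.500 t and V(17.9) = 555.05 L.
Species balance (pure solvent in): dm/dt = −Q_out · m/V(t).
dm/m = −Q_out dt/(V₀ − 40.500 t); integrating gives ln(m/m₀) = −(Q_out/(Q_in−Q_out)) ln(V/V₀).
m = m₀ (V₀/V)^(Q_out/(Q_in−Q_out)) = 17.5 × (1280/555.05)^(-1.9210) = 3.5152 kg.

3.52 kg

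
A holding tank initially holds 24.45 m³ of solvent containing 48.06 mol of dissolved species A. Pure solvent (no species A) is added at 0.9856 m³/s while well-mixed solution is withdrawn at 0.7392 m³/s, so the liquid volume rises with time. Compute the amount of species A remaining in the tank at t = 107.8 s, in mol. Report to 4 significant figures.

5.292 mol

Let m(t) be the amount of species A. Volume: V(t) = V₀ + (Q_in − Q_out) t = 24.45 + 0.246400 t; V(107.8) = 51.0119 m³.
Solute balance: dm/dt = 0 − Q_out C = −Q_out m/V(t).
dm/m = −Q_out dt/(V₀ + 0.246400 t); integrating gives ln(m/m₀) = −(Q_out/(Q_in−Q_out)) ln(V/V₀).
m = m₀ (V₀/V)^(Q_out/(Q_in−Q_out)) = 48.06 × (24.45/51.0119)^(3.00000) = 5.29182 mol.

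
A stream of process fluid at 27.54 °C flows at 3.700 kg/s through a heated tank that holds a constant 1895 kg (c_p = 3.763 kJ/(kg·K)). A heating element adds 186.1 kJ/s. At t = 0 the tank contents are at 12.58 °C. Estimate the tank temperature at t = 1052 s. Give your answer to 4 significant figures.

M c_p dT/dt = ṁ c_p (T_in − T) + Q̇.
τ = M/ṁ = 512.162 s; T_ss = T_in + Q̇/(ṁ c_p) = 27.54 + 186.1/(3.700·3.763) = 40.9063 °C.
Integrating: T(t) = T_ss + (T₀ − T_ss) e^(−t/τ).
T(1052) = 40.9063 + (-28.3263)·e^(−1052/512.162) = 40.9063 + (-28.3263)·0.128216 = 37.2744 °C.

37.27 °C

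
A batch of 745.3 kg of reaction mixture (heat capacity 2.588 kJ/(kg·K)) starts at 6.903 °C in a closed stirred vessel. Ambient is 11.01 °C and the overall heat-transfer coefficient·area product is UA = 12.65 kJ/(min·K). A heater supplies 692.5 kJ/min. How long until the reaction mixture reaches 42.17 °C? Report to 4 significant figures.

Lumped-capacitance energy balance: M c_p dT/dt = UA(T_amb − T) + Q̇.
τ = M c_p/UA = 152.477 min; T_ss = T_amb + Q̇/UA = 11.01 + 692.5/12.65 = 65.7531 °C.
T(t) = T_ss + (T₀ − T_ss)e^(−t/τ); set T = 42.17:
t = −τ ln[(T − T_ss)/(T₀ − T_ss)] = −152.477 · ln(0.400732) = 139.435 min.

139.4 min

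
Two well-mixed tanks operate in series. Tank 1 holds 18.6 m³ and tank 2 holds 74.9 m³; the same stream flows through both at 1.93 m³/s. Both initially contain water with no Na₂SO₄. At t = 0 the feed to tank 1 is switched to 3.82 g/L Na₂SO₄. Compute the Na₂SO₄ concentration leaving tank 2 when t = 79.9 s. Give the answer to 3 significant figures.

Time constants: τᵢ = Vᵢ/Q for each well-mixed tank.
τ₁ = 18.6/1.93 = 9.6373 s; τ₂ = 74.9/1.93 = 38.808 s.
Solving the cascade with C₁(0)=C₂(0)=0 gives C₂(t) = C_in[1 − (τ₁ e^(−t/τ₁) − τ₂ e^(−t/τ₂))/(τ₁ − τ₂)].
At t = 79.9: e^(−t/τ₁) = 0.00025084, e^(−t/τ₂) = 0.12760.
C₂ = 3.82·[1 − (9.6373·0.00025084 − 38.808·0.12760)/(-29.171)] = 3.82·0.83032 = 3.1718 g/L.

3.17 g/L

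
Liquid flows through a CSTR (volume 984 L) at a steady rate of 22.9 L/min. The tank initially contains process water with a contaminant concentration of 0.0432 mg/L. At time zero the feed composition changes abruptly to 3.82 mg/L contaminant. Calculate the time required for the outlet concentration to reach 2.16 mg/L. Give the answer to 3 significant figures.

Accumulation = in − out for the solute gives V dC/dt = Q(C_in − C), so τ = V/Q = 42.969 min.
C(t) = C_in + (C₀ − C_in) e^(−t/τ). Set C = 2.16 and solve for t:
e^(−t/τ) = (C − C_in)/(C₀ − C_in) = (2.16 − 3.82)/(0.0432 − 3.82) = 0.43953
t = −τ ln(…) = 42.969 × 0.82206 = 35.323 min.

35.3 min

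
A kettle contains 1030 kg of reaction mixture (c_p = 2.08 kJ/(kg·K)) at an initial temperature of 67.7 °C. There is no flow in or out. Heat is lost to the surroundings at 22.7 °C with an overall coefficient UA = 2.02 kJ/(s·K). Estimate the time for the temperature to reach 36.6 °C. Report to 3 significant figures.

Lumped-capacitance energy balance: M c_p dT/dt = UA(T_amb − T).
τ = M c_p/UA = 1060.6 s; T_ss = T_amb = 22.700 °C.
T(t) = T_ss + (T₀ − T_ss)e^(−t/τ); set T = 36.6:
t = −τ ln[(T − T_ss)/(T₀ − T_ss)] = −1060.6 · ln(0.30889) = 1246.0 s.

1250 s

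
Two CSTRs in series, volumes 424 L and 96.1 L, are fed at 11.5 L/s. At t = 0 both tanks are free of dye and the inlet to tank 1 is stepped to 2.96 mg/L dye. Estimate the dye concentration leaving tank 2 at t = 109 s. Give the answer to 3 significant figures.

Time constants: τᵢ = Vᵢ/Q for each well-mixed tank.
τ₁ = 424/11.5 = 36.870 s; τ₂ = 96.1/11.5 = 8.3565 s.
Solving the cascade with C₁(0)=C₂(0)=0 gives C₂(t) = C_in[1 − (τ₁ e^(−t/τ₁) − τ₂ e^(−t/τ₂))/(τ₁ − τ₂)].
At t = 109: e^(−t/τ₁) = 0.052007, e^(−t/τ₂) = 2.1637e-06.
C₂ = 2.96·[1 − (36.870·0.052007 − 8.3565·2.1637e-06)/(28.513)] = 2.96·0.93275 = 2.7609 mg/L.

2.76 mg/L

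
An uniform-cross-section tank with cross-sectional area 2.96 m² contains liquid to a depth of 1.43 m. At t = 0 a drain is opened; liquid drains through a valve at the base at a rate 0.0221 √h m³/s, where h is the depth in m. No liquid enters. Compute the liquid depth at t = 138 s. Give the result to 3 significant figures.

0.463 m

A dh/dt = −Q_out = −0.0221 √h.
Separate and integrate: 2(√h − √h₀) = −(0.0221/A) t.
√h = √1.43 − 0.0221·138/(2·2.96) = 1.1958 − 0.51517 = 0.68066.
h = 0.68066² = 0.46329 m.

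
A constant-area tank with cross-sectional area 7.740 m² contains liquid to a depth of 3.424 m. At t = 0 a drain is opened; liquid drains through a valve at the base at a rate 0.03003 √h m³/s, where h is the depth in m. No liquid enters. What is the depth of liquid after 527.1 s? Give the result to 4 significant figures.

0.6854 m

With no inflow, A dh/dt = −0.03003 √h.
∫ h^(−1/2) dh = −(0.03003/A) ∫ dt, giving 2√h = 2√h₀ − (0.03003/A) t.
√h = √3.424 − 0.03003·527.1/(2·7.740) = 1.85041 − 1.02253 = 0.827872.
h = 0.827872² = 0.685372 m.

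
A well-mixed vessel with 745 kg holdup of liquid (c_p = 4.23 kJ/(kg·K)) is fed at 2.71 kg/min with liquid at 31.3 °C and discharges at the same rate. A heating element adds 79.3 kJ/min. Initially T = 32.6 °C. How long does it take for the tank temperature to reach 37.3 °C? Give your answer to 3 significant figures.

Unsteady energy balance on the tank contents: M c_p dT/dt = ṁ c_p (T_in − T) + 79.3.
τ = M/ṁ = 274.91 min; T_ss = T_in + Q̇/(ṁ c_p) = 38.218 °C.
T(t) = T_ss + (T₀ − T_ss) e^(−t/τ). Set T = 37.3:
e^(−t/τ) = (37.3 − 38.218)/(32.6 − 38.218) = 0.16336
t = −274.91 · ln(0.16336) = 498.07 min.

498 min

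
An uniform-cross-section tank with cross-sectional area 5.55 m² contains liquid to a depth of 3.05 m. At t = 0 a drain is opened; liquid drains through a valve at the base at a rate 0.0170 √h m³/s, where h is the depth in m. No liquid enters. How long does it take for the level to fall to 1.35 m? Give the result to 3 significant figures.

A dh/dt = −Q_out = −0.0170 √h.
Separate and integrate: 2(√h − √h₀) = −(0.0170/A) t.
t = 2A(√h₀ − √h)/0.0170 = 2·5.55·(√3.05 − √1.35)/0.0170
  = 11.100 × (1.7464 − 1.1619) / 0.0170 = 381.66 s.

382 s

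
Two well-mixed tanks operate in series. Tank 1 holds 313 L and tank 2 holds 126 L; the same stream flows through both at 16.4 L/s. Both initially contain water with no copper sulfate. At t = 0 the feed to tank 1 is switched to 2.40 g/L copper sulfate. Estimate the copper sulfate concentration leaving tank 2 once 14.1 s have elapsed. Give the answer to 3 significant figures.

0.739 g/L

Each tank obeys Vᵢ dCᵢ/dt = Q(Cᵢ₋₁ − Cᵢ), so τᵢ = Vᵢ/Q.
τ₁ = 313/16.4 = 19.085 s; τ₂ = 126/16.4 = 7.6829 s.
Solving the cascade with C₁(0)=C₂(0)=0 gives C₂(t) = C_in[1 − (τ₁ e^(−t/τ₁) − τ₂ e^(−t/τ₂))/(τ₁ − τ₂)].
At t = 14.1: e^(−t/τ₁) = 0.47769, e^(−t/τ₂) = 0.15958.
C₂ = 2.40·[1 − (19.085·0.47769 − 7.6829·0.15958)/(11.402)] = 2.40·0.30796 = 0.73910 g/L.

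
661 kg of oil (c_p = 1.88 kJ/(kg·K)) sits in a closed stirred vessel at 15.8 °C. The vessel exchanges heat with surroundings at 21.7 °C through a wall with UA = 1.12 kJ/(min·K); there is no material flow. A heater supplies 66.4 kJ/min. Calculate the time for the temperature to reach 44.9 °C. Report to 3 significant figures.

Lumped-capacitance energy balance: M c_p dT/dt = UA(T_amb − T) + Q̇.
τ = M c_p/UA = 1109.5 min; T_ss = T_amb + Q̇/UA = 21.7 + 66.4/1.12 = 80.986 °C.
T(t) = T_ss + (T₀ − T_ss)e^(−t/τ); set T = 44.9:
t = −τ ln[(T − T_ss)/(T₀ − T_ss)] = −1109.5 · ln(0.55358) = 656.12 min.

656 min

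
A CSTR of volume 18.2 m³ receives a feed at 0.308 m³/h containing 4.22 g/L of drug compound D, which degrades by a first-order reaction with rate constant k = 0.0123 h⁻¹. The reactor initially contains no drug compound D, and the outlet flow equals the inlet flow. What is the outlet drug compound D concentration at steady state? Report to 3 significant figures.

2.44 g/L

Accumulation = in − out − consumed: V dC/dt = Q C_in − Q C − k V C.
Steady state (dC/dt = 0): C_ss = Q C_in/(Q + kV) = C_in/(1 + kV/Q).
C_ss = 0.308·4.22/(0.308 + 0.0123·18.2) = 1.2998/0.53186 = 2.4438 g/L.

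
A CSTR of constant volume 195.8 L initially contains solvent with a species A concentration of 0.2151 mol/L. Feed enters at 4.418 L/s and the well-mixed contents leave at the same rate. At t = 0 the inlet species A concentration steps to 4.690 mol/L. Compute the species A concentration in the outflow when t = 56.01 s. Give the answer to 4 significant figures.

Transient balance on the dissolved component: V dC/dt = Q(C_in − C).
So dC/dt = (C_in − C)/τ with τ = V/Q = 195.8/4.418 = 44.3187 s.
C approaches C_in exponentially: C(t) = C_in + (C₀ − C_in) e^(−t/τ).
C(56.01) = 4.690 + (0.2151 − 4.690)·e^(−56.01/44.3187) = 4.690 + (-4.47490)·0.282578 = 3.42549 mol/L.

3.425 mol/L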